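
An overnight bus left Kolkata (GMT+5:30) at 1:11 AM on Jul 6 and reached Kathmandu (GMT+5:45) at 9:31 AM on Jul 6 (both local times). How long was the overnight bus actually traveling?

Departure in UTC: 1:11 AM − 5:30 = 7:41 PM on Jul 5.
Arrival in UTC: 9:31 AM − 5:45 = 3:46 AM on Jul 6.
Elapsed = 3:46 AM − 7:41 PM (+1 day) = 8 hours 5 minutes.

8 hours 5 minutes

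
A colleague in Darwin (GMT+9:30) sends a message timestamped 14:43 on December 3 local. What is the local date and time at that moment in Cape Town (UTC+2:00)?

In UTC: 14:43 − 9:30 = 05:13 on Dec 3.
Cape Town is UTC+2:00: 05:13 + 2:00 = 07:13 on Dec 3.

07:13 on December 3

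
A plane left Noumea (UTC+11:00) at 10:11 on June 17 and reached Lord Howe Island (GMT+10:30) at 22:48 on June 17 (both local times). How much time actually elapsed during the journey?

13 hours 7 minutes

Lord Howe Island is 0:30 behind Noumea.
Clock-face elapsed time (ignoring zones) is 12 hours 37 minutes.
Actual elapsed = 12 hours 37 minutes + 0:30 = 13 hours 7 minutes.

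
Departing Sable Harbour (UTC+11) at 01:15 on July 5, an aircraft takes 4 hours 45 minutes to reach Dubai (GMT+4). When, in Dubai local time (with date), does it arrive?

23:00 on July 4

Convert departure to UTC: 01:15 − 11:00 = 14:15 UTC on Jul 4.
Add 4 hours and 45 minutes travel time → 19:00 UTC.
Dubai is UTC+4:00, so local arrival = 19:00 + 4:00 = 23:00 on Jul 4.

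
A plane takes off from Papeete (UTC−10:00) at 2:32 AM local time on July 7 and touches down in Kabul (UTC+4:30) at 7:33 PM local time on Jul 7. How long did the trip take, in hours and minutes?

2 hours 31 minutes

Departure in UTC: 2:32 AM + 10:00 = 12:32 PM on Jul 7.
Arrival in UTC: 7:33 PM − 4:30 = 3:03 PM on Jul 7.
Elapsed = 3:03 PM − 12:32 PM = 2 hours 31 minutes.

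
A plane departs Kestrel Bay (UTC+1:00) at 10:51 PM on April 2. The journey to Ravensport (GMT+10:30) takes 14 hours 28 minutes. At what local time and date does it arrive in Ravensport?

Convert departure to UTC: 10:51 PM − 1:00 = 9:51 PM UTC on Apr 2.
Add 14 hours and 28 minutes travel time → 12:19 PM UTC (Apr 3).
Ravensport is UTC+10:30, so local arrival = 12:19 PM + 10:30 = 10:49 PM on Apr 3.

10:49 PM on April 3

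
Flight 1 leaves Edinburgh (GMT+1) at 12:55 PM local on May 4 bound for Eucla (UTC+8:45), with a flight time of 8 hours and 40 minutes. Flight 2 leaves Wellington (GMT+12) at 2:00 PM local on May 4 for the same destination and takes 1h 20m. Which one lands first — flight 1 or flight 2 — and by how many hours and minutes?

the second, by 17 hours 15 minutes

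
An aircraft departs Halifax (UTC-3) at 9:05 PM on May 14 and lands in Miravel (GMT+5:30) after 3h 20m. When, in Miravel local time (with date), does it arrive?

Convert departure to UTC: 9:05 PM + 3:00 = 12:05 AM UTC on May 15.
Add 3 hours and 20 minutes travel time → 3:25 AM UTC.
Miravel is UTC+5:30, so local arrival = 3:25 AM + 5:30 = 8:55 AM on May 15.

8:55 AM on May 15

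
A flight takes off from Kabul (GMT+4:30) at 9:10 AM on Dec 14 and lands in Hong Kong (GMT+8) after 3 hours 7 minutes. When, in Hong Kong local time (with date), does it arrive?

3:47 PM on December 14

Convert departure to UTC: 9:10 AM − 4:30 = 4:40 AM UTC on Dec 14.
Add 3 hours and 7 minutes travel time → 7:47 AM UTC.
Hong Kong is UTC+8:00, so local arrival = 7:47 AM + 8:00 = 3:47 PM on Dec 14.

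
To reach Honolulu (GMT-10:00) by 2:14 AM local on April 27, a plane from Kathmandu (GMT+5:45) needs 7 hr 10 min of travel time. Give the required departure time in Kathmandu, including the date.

Target arrival in UTC: 2:14 AM + 10:00 = 12:14 PM on Apr 27.
Subtract 7 hours and 10 minutes → departure 5:04 AM UTC on Apr 27.
Kathmandu is UTC+5:45: 5:04 AM + 5:45 = 10:49 AM on Apr 27.

10:49 AM on April 27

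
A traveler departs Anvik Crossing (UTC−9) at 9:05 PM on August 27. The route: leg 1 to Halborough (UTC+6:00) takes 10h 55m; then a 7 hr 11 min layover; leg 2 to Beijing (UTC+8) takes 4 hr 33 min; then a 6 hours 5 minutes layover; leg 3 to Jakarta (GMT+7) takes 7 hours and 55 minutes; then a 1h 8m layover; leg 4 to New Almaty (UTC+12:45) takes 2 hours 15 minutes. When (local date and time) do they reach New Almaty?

Convert departure to UTC: 9:05 PM + 9:00 = 6:05 AM UTC on Aug 28.
Add 10 hours and 55 minutes leg 1 → 5:00 PM UTC.
Add 7 hours and 11 minutes layover in Halborough → 12:11 AM UTC (Aug 29).
Add 4 hours 33 minutes leg 2 → 4:44 AM UTC.
Add 6 hours and 5 minutes layover in Beijing → 10:49 AM UTC.
Add 7 hours 55 minutes leg 3 → 6:44 PM UTC.
Add 1 hour 8 minutes layover in Jakarta → 7:52 PM UTC.
Add 2 hours and 15 minutes leg 4 → 10:07 PM UTC.
New Almaty is UTC+12:45, so local arrival = 10:07 PM + 12:45 = 10:52 AM on Aug 30.

10:52 AM on Aug 30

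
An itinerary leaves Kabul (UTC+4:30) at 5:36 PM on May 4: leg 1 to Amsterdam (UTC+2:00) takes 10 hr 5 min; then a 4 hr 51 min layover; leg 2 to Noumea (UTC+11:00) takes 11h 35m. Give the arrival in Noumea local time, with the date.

Convert departure to UTC: 5:36 PM − 4:30 = 1:06 PM UTC on May 4.
Add 10 hours 5 minutes leg 1 → 11:11 PM UTC.
Add 4 hours and 51 minutes layover in Amsterdam → 4:02 AM UTC (May 5).
Add 11 hours and 35 minutes leg 2 → 3:37 PM UTC.
Noumea is UTC+11:00, so local arrival = 3:37 PM + 11:00 = 2:37 AM on May 6.

2:37 AM on May 6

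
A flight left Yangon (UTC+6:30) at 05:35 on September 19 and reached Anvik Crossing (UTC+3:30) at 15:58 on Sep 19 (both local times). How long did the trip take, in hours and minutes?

Departure in UTC: 05:35 − 6:30 = 23:05 on Sep 18.
Arrival in UTC: 15:58 − 3:30 = 12:28 on Sep 19.
Elapsed = 12:28 − 23:05 (+1 day) = 13 hours 23 minutes.

13 hours 23 minutes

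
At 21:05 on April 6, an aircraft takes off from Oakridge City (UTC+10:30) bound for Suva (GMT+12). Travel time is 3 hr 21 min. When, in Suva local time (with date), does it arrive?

Convert departure to UTC: 21:05 − 10:30 = 10:35 UTC on Apr 6.
Add 3 hours 21 minutes travel time → 13:56 UTC.
Suva is UTC+12:00, so local arrival = 13:56 + 12:00 = 01:56 on Apr 7.

01:56 on April 7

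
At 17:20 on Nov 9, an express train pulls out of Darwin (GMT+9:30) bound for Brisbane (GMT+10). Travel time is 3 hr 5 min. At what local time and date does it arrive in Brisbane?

Convert departure to UTC: 17:20 − 9:30 = 07:50 UTC on Nov 9.
Add 3 hours 5 minutes travel time → 10:55 UTC.
Brisbane is UTC+10:00, so local arrival = 10:55 + 10:00 = 20:55 on Nov 9.

20:55 on Nov 9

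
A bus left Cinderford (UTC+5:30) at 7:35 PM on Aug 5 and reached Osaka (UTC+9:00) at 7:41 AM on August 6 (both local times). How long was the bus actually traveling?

8 hours 36 minutes

Departure in UTC: 7:35 PM − 5:30 = 2:05 PM on Aug 5.
Arrival in UTC: 7:41 AM − 9:00 = 10:41 PM on Aug 5.
Elapsed = 10:41 PM − 2:05 PM = 8 hours 36 minutes.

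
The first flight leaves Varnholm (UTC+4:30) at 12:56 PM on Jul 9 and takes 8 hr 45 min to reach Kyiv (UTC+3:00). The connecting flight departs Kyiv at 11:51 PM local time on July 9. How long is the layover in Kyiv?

Convert departure to UTC: 12:56 PM − 4:30 = 8:26 AM UTC on Jul 9.
Add 8 hours 45 minutes flight time → 5:11 PM UTC.
Kyiv is UTC+3:00, so local arrival = 5:11 PM + 3:00 = 8:11 PM on Jul 9.
Layover = 11:51 PM − 8:11 PM = 3 hours 40 minutes.

3 hours 40 minutes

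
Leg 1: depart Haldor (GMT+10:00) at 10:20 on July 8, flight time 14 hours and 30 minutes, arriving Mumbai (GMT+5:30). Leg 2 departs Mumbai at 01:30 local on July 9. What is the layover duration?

Convert departure to UTC: 10:20 − 10:00 = 00:20 UTC on Jul 8.
Add 14 hours and 30 minutes flight time → 14:50 UTC.
Mumbai is UTC+5:30, so local arrival = 14:50 + 5:30 = 20:20 on Jul 8.
Layover = 01:30 − 20:20 (+1 day) = 5 hours 10 minutes.

5 hours 10 minutes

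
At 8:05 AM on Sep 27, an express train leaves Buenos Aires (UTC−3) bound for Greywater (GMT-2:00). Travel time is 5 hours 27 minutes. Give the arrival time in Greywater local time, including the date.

2:32 PM on September 27

Convert departure to UTC: 8:05 AM + 3:00 = 11:05 AM UTC on Sep 27.
Add 5 hours and 27 minutes travel time → 4:32 PM UTC.
Greywater is UTC−2:00, so local arrival = 4:32 PM − 2:00 = 2:32 PM on Sep 27.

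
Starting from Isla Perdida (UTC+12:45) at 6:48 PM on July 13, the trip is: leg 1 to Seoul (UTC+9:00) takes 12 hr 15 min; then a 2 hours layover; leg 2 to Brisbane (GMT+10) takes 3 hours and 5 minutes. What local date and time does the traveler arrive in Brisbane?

9:23 AM on July 14

Convert departure to UTC: 6:48 PM − 12:45 = 6:03 AM UTC on Jul 13.
Add 12 hours and 15 minutes leg 1 → 6:18 PM UTC.
Add 2 hours layover in Seoul → 8:18 PM UTC.
Add 3 hours and 5 minutes leg 2 → 11:23 PM UTC.
Brisbane is UTC+10:00, so local arrival = 11:23 PM + 10:00 = 9:23 AM on Jul 14.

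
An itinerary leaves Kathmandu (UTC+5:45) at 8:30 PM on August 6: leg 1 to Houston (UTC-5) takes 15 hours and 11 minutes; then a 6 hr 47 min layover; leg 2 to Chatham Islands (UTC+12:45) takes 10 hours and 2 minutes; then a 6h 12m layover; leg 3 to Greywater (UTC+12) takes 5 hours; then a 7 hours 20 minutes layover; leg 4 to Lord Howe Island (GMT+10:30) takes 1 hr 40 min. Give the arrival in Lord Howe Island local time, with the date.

5:27 AM on August 9

Convert departure to UTC: 8:30 PM − 5:45 = 2:45 PM UTC on Aug 6.
Add 15 hours and 11 minutes leg 1 → 5:56 AM UTC (Aug 7).
Add 6 hours 47 minutes layover in Houston → 12:43 PM UTC.
Add 10 hours and 2 minutes leg 2 → 10:45 PM UTC.
Add 6 hours 12 minutes layover in Chatham Islands → 4:57 AM UTC (Aug 8).
Add 5 hours leg 3 → 9:57 AM UTC.
Add 7 hours 20 minutes layover in Greywater → 5:17 PM UTC.
Add 1 hour 40 minutes leg 4 → 6:57 PM UTC.
Lord Howe Island is UTC+10:30, so local arrival = 6:57 PM + 10:30 = 5:27 AM on Aug 9.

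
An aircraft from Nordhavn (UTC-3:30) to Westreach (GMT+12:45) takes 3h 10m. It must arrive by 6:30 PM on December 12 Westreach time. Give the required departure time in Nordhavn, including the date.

Target arrival in UTC: 6:30 PM − 12:45 = 5:45 AM on Dec 12.
Subtract 3 hours and 10 minutes → departure 2:35 AM UTC on Dec 12.
Nordhavn is UTC−3:30: 2:35 AM − 3:30 = 11:05 PM on Dec 11.

11:05 PM on December 11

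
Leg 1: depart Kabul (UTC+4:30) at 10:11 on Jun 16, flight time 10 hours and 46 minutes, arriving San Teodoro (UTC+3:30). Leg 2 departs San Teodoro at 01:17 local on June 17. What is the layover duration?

5 hours 20 minutes

Convert departure to UTC: 10:11 − 4:30 = 05:41 UTC on Jun 16.
Add 10 hours 46 minutes flight time → 16:27 UTC.
San Teodoro is UTC+3:30, so local arrival = 16:27 + 3:30 = 19:57 on Jun 16.
Layover = 01:17 − 19:57 (+1 day) = 5 hours 20 minutes.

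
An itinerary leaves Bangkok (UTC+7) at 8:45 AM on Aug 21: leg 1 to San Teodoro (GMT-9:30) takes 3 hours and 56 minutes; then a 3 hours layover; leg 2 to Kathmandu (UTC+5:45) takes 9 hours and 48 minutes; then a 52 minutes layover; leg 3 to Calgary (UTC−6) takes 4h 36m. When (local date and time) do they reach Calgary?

Convert departure to UTC: 8:45 AM − 7:00 = 1:45 AM UTC on Aug 21.
Add 3 hours and 56 minutes leg 1 → 5:41 AM UTC.
Add 3 hours layover in San Teodoro → 8:41 AM UTC.
Add 9 hours and 48 minutes leg 2 → 6:29 PM UTC.
Add 52 minutes layover in Kathmandu → 7:21 PM UTC.
Add 4 hours 36 minutes leg 3 → 11:57 PM UTC.
Calgary is UTC−6:00, so local arrival = 11:57 PM − 6:00 = 5:57 PM on Aug 21.

5:57 PM on August 21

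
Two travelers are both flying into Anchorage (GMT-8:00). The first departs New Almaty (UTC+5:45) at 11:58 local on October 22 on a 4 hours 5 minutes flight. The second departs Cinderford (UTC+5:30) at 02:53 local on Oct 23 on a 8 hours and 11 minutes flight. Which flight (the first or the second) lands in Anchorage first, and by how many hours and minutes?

the first, by 19 hours 16 minutes

Flight 1 in UTC: 11:58 − 5:45 = 06:13 on Oct 22.
+4 hours 5 minutes → arrive 10:18 UTC on Oct 22.
Flight 2 in UTC: 02:53 − 5:30 = 21:23 on Oct 22.
+8 hours and 11 minutes → arrive 05:34 UTC on Oct 23.
Flight 1 lands earlier by 19 hours 16 minutes.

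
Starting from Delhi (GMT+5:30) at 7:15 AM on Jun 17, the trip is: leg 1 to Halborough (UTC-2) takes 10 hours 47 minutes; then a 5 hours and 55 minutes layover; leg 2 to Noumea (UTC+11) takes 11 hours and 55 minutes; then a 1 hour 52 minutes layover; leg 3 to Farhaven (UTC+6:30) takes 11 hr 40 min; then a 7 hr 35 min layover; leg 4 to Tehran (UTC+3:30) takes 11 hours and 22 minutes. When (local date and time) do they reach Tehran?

Convert departure to UTC: 7:15 AM − 5:30 = 1:45 AM UTC on Jun 17.
Add 10 hours 47 minutes leg 1 → 12:32 PM UTC.
Add 5 hours 55 minutes layover in Halborough → 6:27 PM UTC.
Add 11 hours and 55 minutes leg 2 → 6:22 AM UTC (Jun 18).
Add 1 hour 52 minutes layover in Noumea → 8:14 AM UTC.
Add 11 hours and 40 minutes leg 3 → 7:54 PM UTC.
Add 7 hours and 35 minutes layover in Farhaven → 3:29 AM UTC (Jun 19).
Add 11 hours 22 minutes leg 4 → 2:51 PM UTC.
Tehran is UTC+3:30, so local arrival = 2:51 PM + 3:30 = 6:21 PM on Jun 19.

6:21 PM on June 19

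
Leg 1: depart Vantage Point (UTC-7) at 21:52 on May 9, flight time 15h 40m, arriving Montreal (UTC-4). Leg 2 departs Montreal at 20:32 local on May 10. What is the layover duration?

4 hours

Convert departure to UTC: 21:52 + 7:00 = 04:52 UTC on May 10.
Add 15 hours 40 minutes flight time → 20:32 UTC.
Montreal is UTC−4:00, so local arrival = 20:32 − 4:00 = 16:32 on May 10.
Layover = 20:32 − 16:32 = 4 hours.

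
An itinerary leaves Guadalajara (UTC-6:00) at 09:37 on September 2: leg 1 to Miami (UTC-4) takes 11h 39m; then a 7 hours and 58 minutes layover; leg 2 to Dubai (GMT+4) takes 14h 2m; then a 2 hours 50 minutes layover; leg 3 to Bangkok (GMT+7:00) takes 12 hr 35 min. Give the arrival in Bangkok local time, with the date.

Convert departure to UTC: 09:37 + 6:00 = 15:37 UTC on Sep 2.
Add 11 hours 39 minutes leg 1 → 03:16 UTC (Sep 3).
Add 7 hours 58 minutes layover in Miami → 11:14 UTC.
Add 14 hours 2 minutes leg 2 → 01:16 UTC (Sep 4).
Add 2 hours 50 minutes layover in Dubai → 04:06 UTC.
Add 12 hours 35 minutes leg 3 → 16:41 UTC.
Bangkok is UTC+7:00, so local arrival = 16:41 + 7:00 = 23:41 on Sep 4.

23:41 on September 4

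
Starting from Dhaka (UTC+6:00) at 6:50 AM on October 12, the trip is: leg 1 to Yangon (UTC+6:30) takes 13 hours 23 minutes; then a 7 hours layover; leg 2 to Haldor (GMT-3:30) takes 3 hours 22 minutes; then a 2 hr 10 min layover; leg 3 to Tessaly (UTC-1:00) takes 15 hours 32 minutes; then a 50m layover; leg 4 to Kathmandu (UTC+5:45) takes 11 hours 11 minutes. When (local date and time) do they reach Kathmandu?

12:03 PM on October 14

Convert departure to UTC: 6:50 AM − 6:00 = 12:50 AM UTC on Oct 12.
Add 13 hours and 23 minutes leg 1 → 2:13 PM UTC.
Add 7 hours layover in Yangon → 9:13 PM UTC.
Add 3 hours 22 minutes leg 2 → 12:35 AM UTC (Oct 13).
Add 2 hours 10 minutes layover in Haldor → 2:45 AM UTC.
Add 15 hours and 32 minutes leg 3 → 6:17 PM UTC.
Add 50 minutes layover in Tessaly → 7:07 PM UTC.
Add 11 hours and 11 minutes leg 4 → 6:18 AM UTC (Oct 14).
Kathmandu is UTC+5:45, so local arrival = 6:18 AM + 5:45 = 12:03 PM on Oct 14.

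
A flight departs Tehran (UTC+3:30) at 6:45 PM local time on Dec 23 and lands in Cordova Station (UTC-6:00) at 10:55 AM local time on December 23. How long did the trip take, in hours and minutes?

Departure in UTC: 6:45 PM − 3:30 = 3:15 PM on Dec 23.
Arrival in UTC: 10:55 AM + 6:00 = 4:55 PM on Dec 23.
Elapsed = 4:55 PM − 3:15 PM = 1 hour 40 minutes.

1 hour 40 minutes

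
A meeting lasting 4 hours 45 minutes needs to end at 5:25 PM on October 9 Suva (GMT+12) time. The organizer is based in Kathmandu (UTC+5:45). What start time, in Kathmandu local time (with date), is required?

Target end time in UTC: 5:25 PM − 12:00 = 5:25 AM on Oct 9.
Subtract 4 hours and 45 minutes → start 12:40 AM UTC on Oct 9.
Kathmandu is UTC+5:45: 12:40 AM + 5:45 = 6:25 AM on Oct 9.

6:25 AM on Oct 9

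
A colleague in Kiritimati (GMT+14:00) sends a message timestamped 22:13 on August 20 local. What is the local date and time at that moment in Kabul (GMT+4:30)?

12:43 on August 20

In UTC: 22:13 − 14:00 = 08:13 on Aug 20.
Kabul is UTC+4:30: 08:13 + 4:30 = 12:43 on Aug 20.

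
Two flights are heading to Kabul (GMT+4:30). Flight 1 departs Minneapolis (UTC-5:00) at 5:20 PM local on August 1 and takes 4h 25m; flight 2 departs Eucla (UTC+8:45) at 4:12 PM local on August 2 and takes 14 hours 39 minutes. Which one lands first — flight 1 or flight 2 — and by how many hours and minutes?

Flight 1 in UTC: 5:20 PM + 5:00 = 10:20 PM on Aug 1.
+4 hours 25 minutes → arrive 2:45 AM UTC on Aug 2.
Flight 2 in UTC: 4:12 PM − 8:45 = 7:27 AM on Aug 2.
+14 hours 39 minutes → arrive 10:06 PM UTC on Aug 2.
Flight 1 lands earlier by 19 hours 21 minutes.

the first, by 19 hours 21 minutes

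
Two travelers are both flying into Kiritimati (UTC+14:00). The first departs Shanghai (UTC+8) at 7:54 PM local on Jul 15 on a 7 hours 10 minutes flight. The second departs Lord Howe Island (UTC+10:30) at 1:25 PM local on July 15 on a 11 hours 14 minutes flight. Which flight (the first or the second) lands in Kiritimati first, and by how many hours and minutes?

the second, by 4 hours 55 minutes

Flight 1 in UTC: 7:54 PM − 8:00 = 11:54 AM on Jul 15.
+7 hours 10 minutes → arrive 7:04 PM UTC on Jul 15.
Flight 2 in UTC: 1:25 PM − 10:30 = 2:55 AM on Jul 15.
+11 hours and 14 minutes → arrive 2:09 PM UTC on Jul 15.
Flight 2 lands earlier by 4 hours 55 minutes.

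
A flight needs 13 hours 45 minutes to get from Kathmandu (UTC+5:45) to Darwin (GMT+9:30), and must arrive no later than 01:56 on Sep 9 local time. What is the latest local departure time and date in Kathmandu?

08:26 on September 8

Target arrival in UTC: 01:56 − 9:30 = 16:26 on Sep 8.
Subtract 13 hours and 45 minutes → departure 02:41 UTC on Sep 8.
Kathmandu is UTC+5:45: 02:41 + 5:45 = 08:26 on Sep 8.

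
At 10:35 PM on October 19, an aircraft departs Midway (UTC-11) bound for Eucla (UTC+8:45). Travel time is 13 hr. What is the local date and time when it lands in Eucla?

7:20 AM on October 21

Convert departure to UTC: 10:35 PM + 11:00 = 9:35 AM UTC on Oct 20.
Add 13 hours travel time → 10:35 PM UTC.
Eucla is UTC+8:45, so local arrival = 10:35 PM + 8:45 = 7:20 AM on Oct 21.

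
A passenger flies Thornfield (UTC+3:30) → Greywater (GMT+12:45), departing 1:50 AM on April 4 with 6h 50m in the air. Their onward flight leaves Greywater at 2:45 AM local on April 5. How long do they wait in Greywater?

8 hours 50 minutes

Convert departure to UTC: 1:50 AM − 3:30 = 10:20 PM UTC on Apr 3.
Add 6 hours and 50 minutes flight time → 5:10 AM UTC (Apr 4).
Greywater is UTC+12:45, so local arrival = 5:10 AM + 12:45 = 5:55 PM on Apr 4.
Layover = 2:45 AM − 5:55 PM (+1 day) = 8 hours 50 minutes.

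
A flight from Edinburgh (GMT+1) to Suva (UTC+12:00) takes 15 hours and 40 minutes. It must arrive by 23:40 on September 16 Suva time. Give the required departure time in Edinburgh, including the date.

21:00 on Sep 15

Target arrival in UTC: 23:40 − 12:00 = 11:40 on Sep 16.
Subtract 15 hours 40 minutes → departure 20:00 UTC on Sep 15.
Edinburgh is UTC+1:00: 20:00 + 1:00 = 21:00 on Sep 15.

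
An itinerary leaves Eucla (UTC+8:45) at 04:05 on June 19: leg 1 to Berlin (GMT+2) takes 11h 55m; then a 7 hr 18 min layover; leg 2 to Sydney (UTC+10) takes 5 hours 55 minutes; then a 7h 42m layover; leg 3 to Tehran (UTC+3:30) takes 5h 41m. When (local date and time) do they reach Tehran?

Convert departure to UTC: 04:05 − 8:45 = 19:20 UTC on Jun 18.
Add 11 hours and 55 minutes leg 1 → 07:15 UTC (Jun 19).
Add 7 hours 18 minutes layover in Berlin → 14:33 UTC.
Add 5 hours and 55 minutes leg 2 → 20:28 UTC.
Add 7 hours and 42 minutes layover in Sydney → 04:10 UTC (Jun 20).
Add 5 hours 41 minutes leg 3 → 09:51 UTC.
Tehran is UTC+3:30, so local arrival = 09:51 + 3:30 = 13:21 on Jun 20.

13:21 on June 20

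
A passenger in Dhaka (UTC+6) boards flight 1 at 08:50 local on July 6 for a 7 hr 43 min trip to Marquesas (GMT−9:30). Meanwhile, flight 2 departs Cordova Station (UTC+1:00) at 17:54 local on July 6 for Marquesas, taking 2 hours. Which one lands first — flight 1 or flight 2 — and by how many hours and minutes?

the first, by 8 hours 21 minutes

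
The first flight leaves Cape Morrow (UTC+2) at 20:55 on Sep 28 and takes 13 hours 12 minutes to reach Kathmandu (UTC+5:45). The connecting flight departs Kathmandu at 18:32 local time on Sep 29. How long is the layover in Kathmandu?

4 hours 40 minutes

Convert departure to UTC: 20:55 − 2:00 = 18:55 UTC on Sep 28.
Add 13 hours and 12 minutes flight time → 08:07 UTC (Sep 29).
Kathmandu is UTC+5:45, so local arrival = 08:07 + 5:45 = 13:52 on Sep 29.
Layover = 18:32 − 13:52 = 4 hours 40 minutes.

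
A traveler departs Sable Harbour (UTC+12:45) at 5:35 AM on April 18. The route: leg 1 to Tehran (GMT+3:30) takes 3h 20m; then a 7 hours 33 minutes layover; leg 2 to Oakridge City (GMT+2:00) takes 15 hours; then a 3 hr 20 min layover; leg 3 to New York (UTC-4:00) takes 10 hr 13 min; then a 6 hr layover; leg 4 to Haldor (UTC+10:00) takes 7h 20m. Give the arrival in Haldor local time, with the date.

Convert departure to UTC: 5:35 AM − 12:45 = 4:50 PM UTC on Apr 17.
Add 3 hours and 20 minutes leg 1 → 8:10 PM UTC.
Add 7 hours and 33 minutes layover in Tehran → 3:43 AM UTC (Apr 18).
Add 15 hours leg 2 → 6:43 PM UTC.
Add 3 hours 20 minutes layover in Oakridge City → 10:03 PM UTC.
Add 10 hours and 13 minutes leg 3 → 8:16 AM UTC (Apr 19).
Add 6 hours layover in New York → 2:16 PM UTC.
Add 7 hours and 20 minutes leg 4 → 9:36 PM UTC.
Haldor is UTC+10:00, so local arrival = 9:36 PM + 10:00 = 7:36 AM on Apr 20.

7:36 AM on Apr 20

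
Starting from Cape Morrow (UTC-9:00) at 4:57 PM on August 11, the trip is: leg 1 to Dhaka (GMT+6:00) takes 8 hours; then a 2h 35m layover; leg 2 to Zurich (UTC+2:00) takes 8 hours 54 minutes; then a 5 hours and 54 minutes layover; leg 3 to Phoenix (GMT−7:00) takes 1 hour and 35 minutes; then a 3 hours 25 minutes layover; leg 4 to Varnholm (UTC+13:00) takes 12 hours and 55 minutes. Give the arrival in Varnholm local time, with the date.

Convert departure to UTC: 4:57 PM + 9:00 = 1:57 AM UTC on Aug 12.
Add 8 hours leg 1 → 9:57 AM UTC.
Add 2 hours and 35 minutes layover in Dhaka → 12:32 PM UTC.
Add 8 hours and 54 minutes leg 2 → 9:26 PM UTC.
Add 5 hours and 54 minutes layover in Zurich → 3:20 AM UTC (Aug 13).
Add 1 hour and 35 minutes leg 3 → 4:55 AM UTC.
Add 3 hours 25 minutes layover in Phoenix → 8:20 AM UTC.
Add 12 hours 55 minutes leg 4 → 9:15 PM UTC.
Varnholm is UTC+13:00, so local arrival = 9:15 PM + 13:00 = 10:15 AM on Aug 14.

10:15 AM on August 14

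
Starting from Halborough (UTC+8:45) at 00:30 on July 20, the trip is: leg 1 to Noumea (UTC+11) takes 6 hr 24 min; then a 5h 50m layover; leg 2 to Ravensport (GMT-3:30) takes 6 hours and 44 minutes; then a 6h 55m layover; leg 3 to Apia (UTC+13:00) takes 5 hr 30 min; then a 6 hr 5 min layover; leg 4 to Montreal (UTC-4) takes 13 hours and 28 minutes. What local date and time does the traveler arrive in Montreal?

Convert departure to UTC: 00:30 − 8:45 = 15:45 UTC on Jul 19.
Add 6 hours 24 minutes leg 1 → 22:09 UTC.
Add 5 hours and 50 minutes layover in Noumea → 03:59 UTC (Jul 20).
Add 6 hours 44 minutes leg 2 → 10:43 UTC.
Add 6 hours and 55 minutes layover in Ravensport → 17:38 UTC.
Add 5 hours 30 minutes leg 3 → 23:08 UTC.
Add 6 hours 5 minutes layover in Apia → 05:13 UTC (Jul 21).
Add 13 hours and 28 minutes leg 4 → 18:41 UTC.
Montreal is UTC−4:00, so local arrival = 18:41 − 4:00 = 14:41 on Jul 21.

14:41 on Jul 21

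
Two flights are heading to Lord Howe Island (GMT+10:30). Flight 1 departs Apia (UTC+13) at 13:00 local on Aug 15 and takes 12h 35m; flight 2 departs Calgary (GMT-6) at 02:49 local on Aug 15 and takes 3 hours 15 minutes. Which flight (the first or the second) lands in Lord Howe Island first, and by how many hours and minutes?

the second, by 31 minutes

Flight 1 in UTC: 13:00 − 13:00 = 00:00 on Aug 15.
+12 hours and 35 minutes → arrive 12:35 UTC on Aug 15.
Flight 2 in UTC: 02:49 + 6:00 = 08:49 on Aug 15.
+3 hours and 15 minutes → arrive 12:04 UTC on Aug 15.
Flight 2 lands earlier by 31 minutes.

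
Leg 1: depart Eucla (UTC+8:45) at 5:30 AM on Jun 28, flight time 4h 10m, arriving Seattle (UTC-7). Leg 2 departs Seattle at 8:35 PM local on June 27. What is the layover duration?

Convert departure to UTC: 5:30 AM − 8:45 = 8:45 PM UTC on Jun 27.
Add 4 hours 10 minutes flight time → 12:55 AM UTC (Jun 28).
Seattle is UTC−7:00, so local arrival = 12:55 AM − 7:00 = 5:55 PM on Jun 27.
Layover = 8:35 PM − 5:55 PM = 2 hours 40 minutes.

2 hours 40 minutes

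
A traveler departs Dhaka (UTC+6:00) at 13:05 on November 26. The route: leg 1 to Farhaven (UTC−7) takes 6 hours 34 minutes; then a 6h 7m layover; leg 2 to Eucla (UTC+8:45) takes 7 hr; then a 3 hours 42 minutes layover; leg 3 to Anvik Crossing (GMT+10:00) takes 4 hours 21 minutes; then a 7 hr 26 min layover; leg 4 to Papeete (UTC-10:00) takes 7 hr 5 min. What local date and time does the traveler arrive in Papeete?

15:20 on November 27

Convert departure to UTC: 13:05 − 6:00 = 07:05 UTC on Nov 26.
Add 6 hours 34 minutes leg 1 → 13:39 UTC.
Add 6 hours and 7 minutes layover in Farhaven → 19:46 UTC.
Add 7 hours leg 2 → 02:46 UTC (Nov 27).
Add 3 hours and 42 minutes layover in Eucla → 06:28 UTC.
Add 4 hours 21 minutes leg 3 → 10:49 UTC.
Add 7 hours and 26 minutes layover in Anvik Crossing → 18:15 UTC.
Add 7 hours 5 minutes leg 4 → 01:20 UTC (Nov 28).
Papeete is UTC−10:00, so local arrival = 01:20 − 10:00 = 15:20 on Nov 27.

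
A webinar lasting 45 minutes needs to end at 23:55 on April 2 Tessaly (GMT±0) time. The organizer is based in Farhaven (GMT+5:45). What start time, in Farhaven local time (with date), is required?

Target end time is already UTC: 23:55 on Apr 2.
Subtract 45 minutes → start 23:10 UTC on Apr 2.
Farhaven is UTC+5:45: 23:10 + 5:45 = 04:55 on Apr 3.

04:55 on April 3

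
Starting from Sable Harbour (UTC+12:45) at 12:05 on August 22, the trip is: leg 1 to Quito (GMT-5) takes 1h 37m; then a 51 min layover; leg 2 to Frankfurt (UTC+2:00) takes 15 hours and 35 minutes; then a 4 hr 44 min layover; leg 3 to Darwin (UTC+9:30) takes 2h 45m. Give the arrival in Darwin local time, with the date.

Convert departure to UTC: 12:05 − 12:45 = 23:20 UTC on Aug 21.
Add 1 hour and 37 minutes leg 1 → 00:57 UTC (Aug 22).
Add 51 minutes layover in Quito → 01:48 UTC.
Add 15 hours 35 minutes leg 2 → 17:23 UTC.
Add 4 hours and 44 minutes layover in Frankfurt → 22:07 UTC.
Add 2 hours 45 minutes leg 3 → 00:52 UTC (Aug 23).
Darwin is UTC+9:30, so local arrival = 00:52 + 9:30 = 10:22 on Aug 23.

10:22 on Aug 23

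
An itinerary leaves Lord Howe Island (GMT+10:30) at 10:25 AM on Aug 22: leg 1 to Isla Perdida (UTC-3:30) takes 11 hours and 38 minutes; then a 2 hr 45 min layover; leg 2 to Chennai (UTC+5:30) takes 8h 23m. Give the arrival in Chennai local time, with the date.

Convert departure to UTC: 10:25 AM − 10:30 = 11:55 PM UTC on Aug 21.
Add 11 hours 38 minutes leg 1 → 11:33 AM UTC (Aug 22).
Add 2 hours and 45 minutes layover in Isla Perdida → 2:18 PM UTC.
Add 8 hours and 23 minutes leg 2 → 10:41 PM UTC.
Chennai is UTC+5:30, so local arrival = 10:41 PM + 5:30 = 4:11 AM on Aug 23.

4:11 AM on August 23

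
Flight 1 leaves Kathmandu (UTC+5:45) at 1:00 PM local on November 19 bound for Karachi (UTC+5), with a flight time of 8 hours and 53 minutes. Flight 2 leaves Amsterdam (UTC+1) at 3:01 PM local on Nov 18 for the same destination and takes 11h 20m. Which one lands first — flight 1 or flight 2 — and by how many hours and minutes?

the second, by 14 hours 47 minutes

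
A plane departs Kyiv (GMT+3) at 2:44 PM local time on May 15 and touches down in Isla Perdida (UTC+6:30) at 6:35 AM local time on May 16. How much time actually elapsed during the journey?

12 hours 21 minutes

Departure in UTC: 2:44 PM − 3:00 = 11:44 AM on May 15.
Arrival in UTC: 6:35 AM − 6:30 = 12:05 AM on May 16.
Elapsed = 12:05 AM − 11:44 AM (+1 day) = 12 hours 21 minutes.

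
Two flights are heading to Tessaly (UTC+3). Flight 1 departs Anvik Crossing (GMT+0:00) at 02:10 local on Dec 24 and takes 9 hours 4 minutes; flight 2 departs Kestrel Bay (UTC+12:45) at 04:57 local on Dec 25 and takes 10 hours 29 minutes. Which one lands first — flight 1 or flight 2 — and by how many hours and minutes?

Flight 1 departs at 02:10 UTC (Dec 24).
+9 hours and 4 minutes → arrive 11:14 UTC on Dec 24.
Flight 2 in UTC: 04:57 − 12:45 = 16:12 on Dec 24.
+10 hours 29 minutes → arrive 02:41 UTC on Dec 25.
Flight 1 lands earlier by 15 hours 27 minutes.

the first, by 15 hours 27 minutes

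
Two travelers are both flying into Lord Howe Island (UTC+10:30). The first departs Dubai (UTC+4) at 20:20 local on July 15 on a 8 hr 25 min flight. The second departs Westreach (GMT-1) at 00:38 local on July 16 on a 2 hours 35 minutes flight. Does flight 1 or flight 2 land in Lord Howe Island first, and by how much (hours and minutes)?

Flight 1 in UTC: 20:20 − 4:00 = 16:20 on Jul 15.
+8 hours and 25 minutes → arrive 00:45 UTC on Jul 16.
Flight 2 in UTC: 00:38 + 1:00 = 01:38 on Jul 16.
+2 hours and 35 minutes → arrive 04:13 UTC on Jul 16.
Flight 1 lands earlier by 3 hours 28 minutes.

the first, by 3 hours 28 minutes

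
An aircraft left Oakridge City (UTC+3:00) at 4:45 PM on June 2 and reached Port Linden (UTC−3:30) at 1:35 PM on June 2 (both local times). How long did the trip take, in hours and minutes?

Departure in UTC: 4:45 PM − 3:00 = 1:45 PM on Jun 2.
Arrival in UTC: 1:35 PM + 3:30 = 5:05 PM on Jun 2.
Elapsed = 5:05 PM − 1:45 PM = 3 hours 20 minutes.

3 hours 20 minutes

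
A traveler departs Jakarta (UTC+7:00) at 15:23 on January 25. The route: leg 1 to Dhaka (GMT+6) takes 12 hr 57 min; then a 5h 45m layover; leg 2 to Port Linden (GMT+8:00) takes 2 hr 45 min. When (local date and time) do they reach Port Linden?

13:50 on January 26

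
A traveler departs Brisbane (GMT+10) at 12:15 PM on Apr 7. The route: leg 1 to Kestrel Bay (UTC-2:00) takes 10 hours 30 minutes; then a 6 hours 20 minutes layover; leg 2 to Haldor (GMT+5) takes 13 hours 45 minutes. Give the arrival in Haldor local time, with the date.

Convert departure to UTC: 12:15 PM − 10:00 = 2:15 AM UTC on Apr 7.
Add 10 hours 30 minutes leg 1 → 12:45 PM UTC.
Add 6 hours and 20 minutes layover in Kestrel Bay → 7:05 PM UTC.
Add 13 hours 45 minutes leg 2 → 8:50 AM UTC (Apr 8).
Haldor is UTC+5:00, so local arrival = 8:50 AM + 5:00 = 1:50 PM on Apr 8.

1:50 PM on April 8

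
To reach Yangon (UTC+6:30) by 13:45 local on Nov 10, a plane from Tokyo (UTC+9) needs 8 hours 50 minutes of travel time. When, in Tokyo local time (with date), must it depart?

07:25 on November 10

Target arrival in UTC: 13:45 − 6:30 = 07:15 on Nov 10.
Subtract 8 hours and 50 minutes → departure 22:25 UTC on Nov 9.
Tokyo is UTC+9:00: 22:25 + 9:00 = 07:25 on Nov 10.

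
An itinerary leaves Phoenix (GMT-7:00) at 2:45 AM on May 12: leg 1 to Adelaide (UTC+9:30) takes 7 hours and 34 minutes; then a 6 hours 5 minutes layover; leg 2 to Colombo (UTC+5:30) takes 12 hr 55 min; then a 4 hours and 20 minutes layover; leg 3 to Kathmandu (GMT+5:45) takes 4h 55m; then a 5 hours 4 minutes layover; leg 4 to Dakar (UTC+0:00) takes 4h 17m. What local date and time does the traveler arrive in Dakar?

Convert departure to UTC: 2:45 AM + 7:00 = 9:45 AM UTC on May 12.
Add 7 hours 34 minutes leg 1 → 5:19 PM UTC.
Add 6 hours 5 minutes layover in Adelaide → 11:24 PM UTC.
Add 12 hours 55 minutes leg 2 → 12:19 PM UTC (May 13).
Add 4 hours and 20 minutes layover in Colombo → 4:39 PM UTC.
Add 4 hours and 55 minutes leg 3 → 9:34 PM UTC.
Add 5 hours 4 minutes layover in Kathmandu → 2:38 AM UTC (May 14).
Add 4 hours and 17 minutes leg 4 → 6:55 AM UTC.
Dakar is UTC+0, so local arrival is the same: 6:55 AM on May 14.

6:55 AM on May 14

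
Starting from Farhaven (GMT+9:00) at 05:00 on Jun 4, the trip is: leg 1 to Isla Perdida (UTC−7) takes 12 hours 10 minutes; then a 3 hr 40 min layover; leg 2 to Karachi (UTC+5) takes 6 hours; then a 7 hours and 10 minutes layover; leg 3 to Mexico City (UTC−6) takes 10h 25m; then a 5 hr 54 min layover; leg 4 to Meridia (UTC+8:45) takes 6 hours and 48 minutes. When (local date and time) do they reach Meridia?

Convert departure to UTC: 05:00 − 9:00 = 20:00 UTC on Jun 3.
Add 12 hours and 10 minutes leg 1 → 08:10 UTC (Jun 4).
Add 3 hours 40 minutes layover in Isla Perdida → 11:50 UTC.
Add 6 hours leg 2 → 17:50 UTC.
Add 7 hours 10 minutes layover in Karachi → 01:00 UTC (Jun 5).
Add 10 hours 25 minutes leg 3 → 11:25 UTC.
Add 5 hours and 54 minutes layover in Mexico City → 17:19 UTC.
Add 6 hours 48 minutes leg 4 → 00:07 UTC (Jun 6).
Meridia is UTC+8:45, so local arrival = 00:07 + 8:45 = 08:52 on Jun 6.

08:52 on Jun 6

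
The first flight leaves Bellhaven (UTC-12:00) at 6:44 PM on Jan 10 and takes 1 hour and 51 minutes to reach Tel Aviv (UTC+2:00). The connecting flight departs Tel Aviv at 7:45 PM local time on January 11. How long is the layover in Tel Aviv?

9 hours 10 minutes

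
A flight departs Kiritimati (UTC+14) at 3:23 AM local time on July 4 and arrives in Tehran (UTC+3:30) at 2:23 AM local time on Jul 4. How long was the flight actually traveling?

9 hours 30 minutes

Tehran is 10:30 behind Kiritimati.
Clock-face elapsed time (ignoring zones) is −1 hour.
Actual elapsed = −1 hour + 10:30 = 9 hours 30 minutes.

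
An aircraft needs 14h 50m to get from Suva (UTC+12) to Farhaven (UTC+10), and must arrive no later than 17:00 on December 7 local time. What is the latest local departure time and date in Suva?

Target arrival in UTC: 17:00 − 10:00 = 07:00 on Dec 7.
Subtract 14 hours 50 minutes → departure 16:10 UTC on Dec 6.
Suva is UTC+12:00: 16:10 + 12:00 = 04:10 on Dec 7.

04:10 on Dec 7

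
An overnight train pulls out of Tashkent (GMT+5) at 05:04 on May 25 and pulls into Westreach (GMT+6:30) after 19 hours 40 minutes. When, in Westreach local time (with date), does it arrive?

02:14 on May 26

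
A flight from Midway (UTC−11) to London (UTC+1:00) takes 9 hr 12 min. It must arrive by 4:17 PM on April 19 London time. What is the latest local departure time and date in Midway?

7:05 PM on Apr 18

Target arrival in UTC: 4:17 PM − 1:00 = 3:17 PM on Apr 19.
Subtract 9 hours 12 minutes → departure 6:05 AM UTC on Apr 19.
Midway is UTC−11:00: 6:05 AM − 11:00 = 7:05 PM on Apr 18.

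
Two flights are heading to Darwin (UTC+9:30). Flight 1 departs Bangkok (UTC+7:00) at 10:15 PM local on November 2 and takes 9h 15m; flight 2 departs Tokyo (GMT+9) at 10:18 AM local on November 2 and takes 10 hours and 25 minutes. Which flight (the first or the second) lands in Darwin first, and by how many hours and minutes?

Flight 1 in UTC: 10:15 PM − 7:00 = 3:15 PM on Nov 2.
+9 hours and 15 minutes → arrive 12:30 AM UTC on Nov 3.
Flight 2 in UTC: 10:18 AM − 9:00 = 1:18 AM on Nov 2.
+10 hours 25 minutes → arrive 11:43 AM UTC on Nov 2.
Flight 2 lands earlier by 12 hours 47 minutes.

the second, by 12 hours 47 minutes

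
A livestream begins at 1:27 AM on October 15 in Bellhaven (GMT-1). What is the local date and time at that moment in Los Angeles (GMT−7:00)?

7:27 PM on Oct 14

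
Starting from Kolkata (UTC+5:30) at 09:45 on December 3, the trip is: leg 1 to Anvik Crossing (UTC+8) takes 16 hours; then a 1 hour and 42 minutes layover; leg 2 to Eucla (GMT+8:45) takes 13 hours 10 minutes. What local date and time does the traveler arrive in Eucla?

19:52 on Dec 4

Convert departure to UTC: 09:45 − 5:30 = 04:15 UTC on Dec 3.
Add 16 hours leg 1 → 20:15 UTC.
Add 1 hour and 42 minutes layover in Anvik Crossing → 21:57 UTC.
Add 13 hours and 10 minutes leg 2 → 11:07 UTC (Dec 4).
Eucla is UTC+8:45, so local arrival = 11:07 + 8:45 = 19:52 on Dec 4.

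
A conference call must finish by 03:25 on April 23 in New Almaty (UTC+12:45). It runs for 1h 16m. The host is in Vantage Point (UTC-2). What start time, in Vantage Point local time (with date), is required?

11:24 on April 22

Target end time in UTC: 03:25 − 12:45 = 14:40 on Apr 22.
Subtract 1 hour 16 minutes → start 13:24 UTC on Apr 22.
Vantage Point is UTC−2:00: 13:24 − 2:00 = 11:24 on Apr 22.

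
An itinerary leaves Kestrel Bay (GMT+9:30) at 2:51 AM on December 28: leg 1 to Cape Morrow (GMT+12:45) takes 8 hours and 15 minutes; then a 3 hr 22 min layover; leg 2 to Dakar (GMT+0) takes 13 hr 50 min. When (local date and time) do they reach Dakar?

Convert departure to UTC: 2:51 AM − 9:30 = 5:21 PM UTC on Dec 27.
Add 8 hours and 15 minutes leg 1 → 1:36 AM UTC (Dec 28).
Add 3 hours 22 minutes layover in Cape Morrow → 4:58 AM UTC.
Add 13 hours 50 minutes leg 2 → 6:48 PM UTC.
Dakar is UTC+0, so local arrival is the same: 6:48 PM on Dec 28.

6:48 PM on December 28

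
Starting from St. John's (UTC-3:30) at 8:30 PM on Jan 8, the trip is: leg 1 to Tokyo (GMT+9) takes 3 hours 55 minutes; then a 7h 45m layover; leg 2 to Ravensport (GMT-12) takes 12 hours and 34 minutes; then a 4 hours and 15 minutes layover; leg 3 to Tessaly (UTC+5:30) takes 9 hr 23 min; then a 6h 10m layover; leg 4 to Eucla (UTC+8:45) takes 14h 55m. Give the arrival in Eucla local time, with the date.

7:42 PM on Jan 11

Convert departure to UTC: 8:30 PM + 3:30 = 12:00 AM UTC on Jan 9.
Add 3 hours and 55 minutes leg 1 → 3:55 AM UTC.
Add 7 hours 45 minutes layover in Tokyo → 11:40 AM UTC.
Add 12 hours and 34 minutes leg 2 → 12:14 AM UTC (Jan 10).
Add 4 hours and 15 minutes layover in Ravensport → 4:29 AM UTC.
Add 9 hours and 23 minutes leg 3 → 1:52 PM UTC.
Add 6 hours and 10 minutes layover in Tessaly → 8:02 PM UTC.
Add 14 hours 55 minutes leg 4 → 10:57 AM UTC (Jan 11).
Eucla is UTC+8:45, so local arrival = 10:57 AM + 8:45 = 7:42 PM on Jan 11.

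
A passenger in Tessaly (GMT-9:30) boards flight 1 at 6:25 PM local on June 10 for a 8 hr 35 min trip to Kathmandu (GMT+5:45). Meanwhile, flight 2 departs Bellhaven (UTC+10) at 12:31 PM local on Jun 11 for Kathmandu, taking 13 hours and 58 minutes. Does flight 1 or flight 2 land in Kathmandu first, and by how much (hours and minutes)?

Flight 1 in UTC: 6:25 PM + 9:30 = 3:55 AM on Jun 11.
+8 hours and 35 minutes → arrive 12:30 PM UTC on Jun 11.
Flight 2 in UTC: 12:31 PM − 10:00 = 2:31 AM on Jun 11.
+13 hours and 58 minutes → arrive 4:29 PM UTC on Jun 11.
Flight 1 lands earlier by 3 hours 59 minutes.

the first, by 3 hours 59 minutes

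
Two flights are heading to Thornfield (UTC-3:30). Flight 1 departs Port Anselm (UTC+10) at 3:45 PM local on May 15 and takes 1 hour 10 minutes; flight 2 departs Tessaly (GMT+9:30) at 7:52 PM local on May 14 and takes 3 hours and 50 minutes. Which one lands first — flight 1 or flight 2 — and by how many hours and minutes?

Flight 1 in UTC: 3:45 PM − 10:00 = 5:45 AM on May 15.
+1 hour 10 minutes → arrive 6:55 AM UTC on May 15.
Flight 2 in UTC: 7:52 PM − 9:30 = 10:22 AM on May 14.
+3 hours 50 minutes → arrive 2:12 PM UTC on May 14.
Flight 2 lands earlier by 16 hours 43 minutes.

the second, by 16 hours 43 minutes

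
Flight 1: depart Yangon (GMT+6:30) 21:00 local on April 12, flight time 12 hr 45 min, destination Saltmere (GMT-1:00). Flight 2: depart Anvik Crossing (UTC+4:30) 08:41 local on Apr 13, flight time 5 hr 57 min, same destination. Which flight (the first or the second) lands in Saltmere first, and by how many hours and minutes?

the first, by 6 hours 53 minutes

Flight 1 in UTC: 21:00 − 6:30 = 14:30 on Apr 12.
+12 hours 45 minutes → arrive 03:15 UTC on Apr 13.
Flight 2 in UTC: 08:41 − 4:30 = 04:11 on Apr 13.
+5 hours and 57 minutes → arrive 10:08 UTC on Apr 13.
Flight 1 lands earlier by 6 hours 53 minutes.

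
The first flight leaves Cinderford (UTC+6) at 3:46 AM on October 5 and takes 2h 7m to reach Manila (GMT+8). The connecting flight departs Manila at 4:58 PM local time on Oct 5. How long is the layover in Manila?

Convert departure to UTC: 3:46 AM − 6:00 = 9:46 PM UTC on Oct 4.
Add 2 hours and 7 minutes flight time → 11:53 PM UTC.
Manila is UTC+8:00, so local arrival = 11:53 PM + 8:00 = 7:53 AM on Oct 5.
Layover = 4:58 PM − 7:53 AM = 9 hours 5 minutes.

9 hours 5 minutes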